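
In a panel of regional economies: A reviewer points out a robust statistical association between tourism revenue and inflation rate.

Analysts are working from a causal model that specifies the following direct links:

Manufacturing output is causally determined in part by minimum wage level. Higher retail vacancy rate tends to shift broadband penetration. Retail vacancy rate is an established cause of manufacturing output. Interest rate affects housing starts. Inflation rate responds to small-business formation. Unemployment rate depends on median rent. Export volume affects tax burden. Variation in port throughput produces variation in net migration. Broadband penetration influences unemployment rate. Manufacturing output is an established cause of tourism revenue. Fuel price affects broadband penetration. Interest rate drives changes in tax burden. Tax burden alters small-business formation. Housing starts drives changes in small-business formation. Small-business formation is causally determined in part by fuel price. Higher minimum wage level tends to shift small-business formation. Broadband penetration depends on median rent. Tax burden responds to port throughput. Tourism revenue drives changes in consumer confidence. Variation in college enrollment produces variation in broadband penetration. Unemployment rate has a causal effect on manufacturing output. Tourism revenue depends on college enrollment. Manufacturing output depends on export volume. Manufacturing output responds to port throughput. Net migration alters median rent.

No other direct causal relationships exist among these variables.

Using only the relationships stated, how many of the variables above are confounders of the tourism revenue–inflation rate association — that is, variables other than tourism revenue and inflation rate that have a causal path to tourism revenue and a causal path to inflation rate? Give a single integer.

4

The common causes are: export volume (to tourism revenue via export volume → manufacturing output → tourism revenue; to inflation rate via export volume → tax burden → small-business formation → inflation rate); fuel price (to tourism revenue via fuel price → broadband penetration → unemployment rate → manufacturing output → tourism revenue; to inflation rate via fuel price → small-business formation → inflation rate); minimum wage level (to tourism revenue via minimum wage level → manufacturing output → tourism revenue; to inflation rate via minimum wage level → small-business formation → inflation rate); port throughput (to tourism revenue via port throughput → manufacturing output → tourism revenue; to inflation rate via port throughput → tax burden → small-business formation → inflation rate).
Every other variable lacks a causal path to at least one of tourism revenue and inflation rate.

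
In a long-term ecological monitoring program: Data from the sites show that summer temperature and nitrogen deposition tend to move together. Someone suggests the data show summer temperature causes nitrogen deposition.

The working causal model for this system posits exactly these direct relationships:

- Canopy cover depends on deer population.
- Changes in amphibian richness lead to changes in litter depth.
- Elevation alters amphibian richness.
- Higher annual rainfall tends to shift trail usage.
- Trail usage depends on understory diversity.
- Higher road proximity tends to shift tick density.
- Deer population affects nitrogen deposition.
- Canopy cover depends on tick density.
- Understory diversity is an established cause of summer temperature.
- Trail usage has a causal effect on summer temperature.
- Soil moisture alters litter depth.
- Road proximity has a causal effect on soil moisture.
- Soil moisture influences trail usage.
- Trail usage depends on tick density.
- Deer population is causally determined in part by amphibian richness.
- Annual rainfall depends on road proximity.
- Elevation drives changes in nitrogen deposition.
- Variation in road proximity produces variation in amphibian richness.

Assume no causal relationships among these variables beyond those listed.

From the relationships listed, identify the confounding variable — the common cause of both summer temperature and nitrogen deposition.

road proximity

Road proximity has a causal path to summer temperature (road proximity → annual rainfall → trail usage → summer temperature) and a separate causal path to nitrogen deposition (road proximity → amphibian richness → deer population → nitrogen deposition), so it is a common cause of both.
No stated relationship gives summer temperature a causal route to nitrogen deposition, so the correlation is explained by the shared upstream cause rather than a direct effect.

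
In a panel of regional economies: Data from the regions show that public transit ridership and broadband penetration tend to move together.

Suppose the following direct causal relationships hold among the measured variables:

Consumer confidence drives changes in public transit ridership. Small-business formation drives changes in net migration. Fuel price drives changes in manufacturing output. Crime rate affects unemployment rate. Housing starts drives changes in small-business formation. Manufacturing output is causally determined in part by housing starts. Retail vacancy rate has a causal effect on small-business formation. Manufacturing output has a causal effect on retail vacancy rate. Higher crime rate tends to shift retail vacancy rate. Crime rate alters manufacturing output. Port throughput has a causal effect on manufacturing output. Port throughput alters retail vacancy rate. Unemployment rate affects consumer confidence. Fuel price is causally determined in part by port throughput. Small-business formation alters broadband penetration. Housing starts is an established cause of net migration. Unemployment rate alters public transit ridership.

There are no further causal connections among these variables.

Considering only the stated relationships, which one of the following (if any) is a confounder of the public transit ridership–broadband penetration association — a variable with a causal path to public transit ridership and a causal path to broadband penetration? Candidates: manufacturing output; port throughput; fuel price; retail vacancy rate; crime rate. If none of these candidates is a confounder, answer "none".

Crime rate causes public transit ridership (crime rate → unemployment rate → public transit ridership) and also causes broadband penetration (crime rate → retail vacancy rate → small-business formation → broadband penetration); it is a common cause of both.
Each of the other candidates lacks a causal path to at least one of public transit ridership and broadband penetration, so they do not confound the relationship.

crime rate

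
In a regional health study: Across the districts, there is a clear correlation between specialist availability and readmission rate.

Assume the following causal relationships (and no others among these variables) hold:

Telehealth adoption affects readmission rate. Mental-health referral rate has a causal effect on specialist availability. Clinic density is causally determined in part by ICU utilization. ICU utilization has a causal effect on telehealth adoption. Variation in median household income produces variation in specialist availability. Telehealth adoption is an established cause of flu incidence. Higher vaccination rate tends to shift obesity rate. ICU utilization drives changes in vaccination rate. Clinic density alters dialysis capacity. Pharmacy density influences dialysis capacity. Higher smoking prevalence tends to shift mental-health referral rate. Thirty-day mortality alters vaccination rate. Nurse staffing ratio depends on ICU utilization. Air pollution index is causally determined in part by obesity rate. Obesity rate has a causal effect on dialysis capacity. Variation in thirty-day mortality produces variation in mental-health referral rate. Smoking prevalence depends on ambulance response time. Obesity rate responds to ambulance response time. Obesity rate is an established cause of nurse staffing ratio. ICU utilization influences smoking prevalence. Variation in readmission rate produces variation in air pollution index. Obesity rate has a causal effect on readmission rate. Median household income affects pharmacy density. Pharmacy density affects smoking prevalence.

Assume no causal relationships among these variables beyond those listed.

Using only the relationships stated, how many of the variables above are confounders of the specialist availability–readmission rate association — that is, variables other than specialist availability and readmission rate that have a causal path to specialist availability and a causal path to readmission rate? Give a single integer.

The common causes are: ICU utilization (to specialist availability via ICU utilization → smoking prevalence → mental-health referral rate → specialist availability; to readmission rate via ICU utilization → telehealth adoption → readmission rate); ambulance response time (to specialist availability via ambulance response time → smoking prevalence → mental-health referral rate → specialist availability; to readmission rate via ambulance response time → obesity rate → readmission rate); thirty-day mortality (to specialist availability via thirty-day mortality → mental-health referral rate → specialist availability; to readmission rate via thirty-day mortality → vaccination rate → obesity rate → readmission rate).
Every other variable lacks a causal path to at least one of specialist availability and readmission rate.

3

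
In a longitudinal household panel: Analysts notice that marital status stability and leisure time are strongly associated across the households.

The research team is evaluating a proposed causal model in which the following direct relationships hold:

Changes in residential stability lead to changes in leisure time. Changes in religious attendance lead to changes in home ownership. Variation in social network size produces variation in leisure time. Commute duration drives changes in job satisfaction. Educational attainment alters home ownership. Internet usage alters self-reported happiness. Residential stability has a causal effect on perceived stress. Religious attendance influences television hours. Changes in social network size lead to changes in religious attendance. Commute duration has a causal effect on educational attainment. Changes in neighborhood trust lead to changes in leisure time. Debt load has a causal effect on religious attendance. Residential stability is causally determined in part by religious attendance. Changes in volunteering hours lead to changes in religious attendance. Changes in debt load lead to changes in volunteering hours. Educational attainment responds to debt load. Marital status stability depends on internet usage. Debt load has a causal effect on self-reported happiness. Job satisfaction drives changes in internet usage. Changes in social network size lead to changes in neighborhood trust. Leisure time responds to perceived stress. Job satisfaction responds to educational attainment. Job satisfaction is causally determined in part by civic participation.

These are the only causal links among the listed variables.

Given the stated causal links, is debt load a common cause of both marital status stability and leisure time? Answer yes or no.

Debt load has a causal path to marital status stability (debt load → educational attainment → job satisfaction → internet usage → marital status stability) and to leisure time (debt load → religious attendance → residential stability → leisure time), so it is a common cause of both — a confounder.

yes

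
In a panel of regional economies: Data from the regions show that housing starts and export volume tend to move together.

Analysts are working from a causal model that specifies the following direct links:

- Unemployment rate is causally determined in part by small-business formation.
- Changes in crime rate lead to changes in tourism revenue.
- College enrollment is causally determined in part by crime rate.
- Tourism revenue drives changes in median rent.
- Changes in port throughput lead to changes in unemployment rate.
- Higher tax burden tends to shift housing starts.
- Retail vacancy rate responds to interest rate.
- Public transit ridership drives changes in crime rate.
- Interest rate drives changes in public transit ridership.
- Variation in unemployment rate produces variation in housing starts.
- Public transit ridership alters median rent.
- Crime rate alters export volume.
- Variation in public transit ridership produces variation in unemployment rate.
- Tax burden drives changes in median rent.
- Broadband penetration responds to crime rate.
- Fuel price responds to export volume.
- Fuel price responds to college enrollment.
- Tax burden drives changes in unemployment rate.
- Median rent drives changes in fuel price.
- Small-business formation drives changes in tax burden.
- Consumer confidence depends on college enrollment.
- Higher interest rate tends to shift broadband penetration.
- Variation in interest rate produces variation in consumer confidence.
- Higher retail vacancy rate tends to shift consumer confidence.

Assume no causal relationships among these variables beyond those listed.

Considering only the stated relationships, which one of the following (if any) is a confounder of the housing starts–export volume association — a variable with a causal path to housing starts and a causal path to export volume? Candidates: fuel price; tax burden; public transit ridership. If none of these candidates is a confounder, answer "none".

public transit ridership

Public transit ridership causes housing starts (public transit ridership → unemployment rate → housing starts) and also causes export volume (public transit ridership → crime rate → export volume); it is a common cause of both.
Each of the other candidates lacks a causal path to at least one of housing starts and export volume, so they do not confound the relationship.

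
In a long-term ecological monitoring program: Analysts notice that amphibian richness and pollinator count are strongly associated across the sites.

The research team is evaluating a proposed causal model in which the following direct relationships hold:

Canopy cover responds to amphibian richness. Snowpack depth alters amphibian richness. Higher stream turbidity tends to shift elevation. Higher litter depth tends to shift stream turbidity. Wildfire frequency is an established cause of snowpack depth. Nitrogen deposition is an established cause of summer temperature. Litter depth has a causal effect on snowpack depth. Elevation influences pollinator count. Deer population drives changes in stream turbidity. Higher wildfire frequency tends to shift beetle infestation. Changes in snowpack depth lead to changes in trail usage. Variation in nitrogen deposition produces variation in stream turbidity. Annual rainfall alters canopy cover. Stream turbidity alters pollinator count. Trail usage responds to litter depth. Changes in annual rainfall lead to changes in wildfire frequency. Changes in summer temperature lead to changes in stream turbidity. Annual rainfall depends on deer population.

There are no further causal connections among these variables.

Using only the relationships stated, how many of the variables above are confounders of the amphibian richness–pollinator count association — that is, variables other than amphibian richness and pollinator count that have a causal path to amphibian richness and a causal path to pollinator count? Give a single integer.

The common causes are: deer population (to amphibian richness via deer population → annual rainfall → wildfire frequency → snowpack depth → amphibian richness; to pollinator count via deer population → stream turbidity → pollinator count); litter depth (to amphibian richness via litter depth → snowpack depth → amphibian richness; to pollinator count via litter depth → stream turbidity → pollinator count).
Every other variable lacks a causal path to at least one of amphibian richness and pollinator count.

2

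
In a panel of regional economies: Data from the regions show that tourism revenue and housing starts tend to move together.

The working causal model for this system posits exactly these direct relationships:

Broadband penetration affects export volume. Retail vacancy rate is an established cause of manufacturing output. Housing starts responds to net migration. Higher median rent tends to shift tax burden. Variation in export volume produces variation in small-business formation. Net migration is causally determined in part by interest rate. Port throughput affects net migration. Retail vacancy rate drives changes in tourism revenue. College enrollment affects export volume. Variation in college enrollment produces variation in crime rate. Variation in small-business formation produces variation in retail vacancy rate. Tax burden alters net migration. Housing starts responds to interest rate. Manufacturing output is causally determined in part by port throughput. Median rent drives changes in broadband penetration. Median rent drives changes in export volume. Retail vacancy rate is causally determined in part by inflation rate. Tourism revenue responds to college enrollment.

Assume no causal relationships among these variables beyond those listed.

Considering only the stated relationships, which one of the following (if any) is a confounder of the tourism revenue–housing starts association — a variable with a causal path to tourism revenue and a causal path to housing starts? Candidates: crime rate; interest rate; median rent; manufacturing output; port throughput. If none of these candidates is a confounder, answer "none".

median rent

Median rent causes tourism revenue (median rent → export volume → small-business formation → retail vacancy rate → tourism revenue) and also causes housing starts (median rent → tax burden → net migration → housing starts); it is a common cause of both.
Each of the other candidates lacks a causal path to at least one of tourism revenue and housing starts, so they do not confound the relationship.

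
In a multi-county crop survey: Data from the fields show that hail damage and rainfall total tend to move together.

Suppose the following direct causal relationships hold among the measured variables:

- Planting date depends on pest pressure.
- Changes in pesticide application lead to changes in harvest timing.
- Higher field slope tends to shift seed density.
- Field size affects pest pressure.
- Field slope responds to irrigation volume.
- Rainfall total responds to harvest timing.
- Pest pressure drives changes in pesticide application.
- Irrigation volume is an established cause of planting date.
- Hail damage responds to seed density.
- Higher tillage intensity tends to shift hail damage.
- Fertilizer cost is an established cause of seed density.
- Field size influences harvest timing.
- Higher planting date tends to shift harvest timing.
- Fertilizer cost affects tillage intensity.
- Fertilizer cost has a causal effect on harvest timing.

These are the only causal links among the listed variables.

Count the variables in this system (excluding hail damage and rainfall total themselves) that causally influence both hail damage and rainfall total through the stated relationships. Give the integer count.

2

The common causes are: fertilizer cost (to hail damage via fertilizer cost → seed density → hail damage; to rainfall total via fertilizer cost → harvest timing → rainfall total); irrigation volume (to hail damage via irrigation volume → field slope → seed density → hail damage; to rainfall total via irrigation volume → planting date → harvest timing → rainfall total).
Every other variable lacks a causal path to at least one of hail damage and rainfall total.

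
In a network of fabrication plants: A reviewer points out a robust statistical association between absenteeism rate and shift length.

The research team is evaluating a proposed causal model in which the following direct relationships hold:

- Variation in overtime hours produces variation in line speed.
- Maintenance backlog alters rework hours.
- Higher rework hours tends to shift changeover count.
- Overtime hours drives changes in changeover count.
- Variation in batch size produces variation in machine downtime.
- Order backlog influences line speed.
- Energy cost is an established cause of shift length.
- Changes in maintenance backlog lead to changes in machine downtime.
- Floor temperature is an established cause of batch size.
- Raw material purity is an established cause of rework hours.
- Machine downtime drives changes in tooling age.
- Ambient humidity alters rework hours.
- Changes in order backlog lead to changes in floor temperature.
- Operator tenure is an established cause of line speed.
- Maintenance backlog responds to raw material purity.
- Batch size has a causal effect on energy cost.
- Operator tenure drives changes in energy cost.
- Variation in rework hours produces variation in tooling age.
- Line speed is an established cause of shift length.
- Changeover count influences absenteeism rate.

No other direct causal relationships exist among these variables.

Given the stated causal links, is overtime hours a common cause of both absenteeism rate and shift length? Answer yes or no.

yes

Overtime hours has a causal path to absenteeism rate (overtime hours → changeover count → absenteeism rate) and to shift length (overtime hours → line speed → shift length), so it is a common cause of both — a confounder.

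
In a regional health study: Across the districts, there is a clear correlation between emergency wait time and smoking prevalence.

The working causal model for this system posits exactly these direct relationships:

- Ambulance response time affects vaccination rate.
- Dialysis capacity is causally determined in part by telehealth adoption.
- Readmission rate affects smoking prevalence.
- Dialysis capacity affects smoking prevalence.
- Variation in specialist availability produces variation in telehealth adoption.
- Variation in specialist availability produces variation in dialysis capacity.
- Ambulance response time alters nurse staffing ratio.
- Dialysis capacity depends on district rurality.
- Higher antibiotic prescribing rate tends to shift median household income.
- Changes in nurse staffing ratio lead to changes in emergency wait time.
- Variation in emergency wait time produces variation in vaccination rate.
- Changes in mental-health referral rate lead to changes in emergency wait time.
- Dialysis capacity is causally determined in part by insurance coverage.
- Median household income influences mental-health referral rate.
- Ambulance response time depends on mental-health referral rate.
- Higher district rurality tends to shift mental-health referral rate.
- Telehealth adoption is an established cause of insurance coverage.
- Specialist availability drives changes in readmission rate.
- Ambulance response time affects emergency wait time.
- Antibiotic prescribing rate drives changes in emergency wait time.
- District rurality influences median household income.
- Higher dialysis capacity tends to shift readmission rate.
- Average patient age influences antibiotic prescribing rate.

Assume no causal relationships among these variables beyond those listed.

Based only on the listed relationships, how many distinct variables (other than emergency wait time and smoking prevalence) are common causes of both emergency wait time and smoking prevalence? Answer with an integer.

1

The common causes are: district rurality (to emergency wait time via district rurality → mental-health referral rate → emergency wait time; to smoking prevalence via district rurality → dialysis capacity → smoking prevalence).
Every other variable lacks a causal path to at least one of emergency wait time and smoking prevalence.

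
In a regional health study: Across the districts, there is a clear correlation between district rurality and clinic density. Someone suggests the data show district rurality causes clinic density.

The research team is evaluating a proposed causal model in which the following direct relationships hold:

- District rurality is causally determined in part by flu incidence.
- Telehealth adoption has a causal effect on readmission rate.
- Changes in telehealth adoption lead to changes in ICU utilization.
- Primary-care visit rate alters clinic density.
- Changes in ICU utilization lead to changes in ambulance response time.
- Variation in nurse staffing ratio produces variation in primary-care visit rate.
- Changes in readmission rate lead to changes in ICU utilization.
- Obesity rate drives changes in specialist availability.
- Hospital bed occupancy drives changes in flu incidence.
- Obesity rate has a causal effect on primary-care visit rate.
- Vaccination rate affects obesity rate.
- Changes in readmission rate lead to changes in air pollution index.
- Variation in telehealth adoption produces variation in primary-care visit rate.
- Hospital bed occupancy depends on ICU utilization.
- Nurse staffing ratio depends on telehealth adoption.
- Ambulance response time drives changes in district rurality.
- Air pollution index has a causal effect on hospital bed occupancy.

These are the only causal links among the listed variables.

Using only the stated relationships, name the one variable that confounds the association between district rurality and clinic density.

Telehealth adoption has a causal path to district rurality (telehealth adoption → ICU utilization → ambulance response time → district rurality) and a separate causal path to clinic density (telehealth adoption → primary-care visit rate → clinic density), so it is a common cause of both.
No stated relationship gives district rurality a causal route to clinic density, so the correlation is explained by the shared upstream cause rather than a direct effect.

telehealth adoption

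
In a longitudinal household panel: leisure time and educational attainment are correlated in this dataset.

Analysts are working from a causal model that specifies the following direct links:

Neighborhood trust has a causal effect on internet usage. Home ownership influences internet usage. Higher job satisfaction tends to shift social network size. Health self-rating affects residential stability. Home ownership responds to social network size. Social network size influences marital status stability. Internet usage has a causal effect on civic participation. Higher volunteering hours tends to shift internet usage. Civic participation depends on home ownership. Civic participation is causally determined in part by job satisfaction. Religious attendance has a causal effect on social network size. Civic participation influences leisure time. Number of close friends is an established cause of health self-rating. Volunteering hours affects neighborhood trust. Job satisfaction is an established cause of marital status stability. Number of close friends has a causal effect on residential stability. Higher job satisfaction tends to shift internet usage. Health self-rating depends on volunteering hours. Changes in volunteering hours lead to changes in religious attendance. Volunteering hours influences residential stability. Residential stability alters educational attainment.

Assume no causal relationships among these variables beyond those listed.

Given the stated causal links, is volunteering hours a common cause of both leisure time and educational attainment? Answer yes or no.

Volunteering hours has a causal path to leisure time (volunteering hours → internet usage → civic participation → leisure time) and to educational attainment (volunteering hours → residential stability → educational attainment), so it is a common cause of both — a confounder.

yes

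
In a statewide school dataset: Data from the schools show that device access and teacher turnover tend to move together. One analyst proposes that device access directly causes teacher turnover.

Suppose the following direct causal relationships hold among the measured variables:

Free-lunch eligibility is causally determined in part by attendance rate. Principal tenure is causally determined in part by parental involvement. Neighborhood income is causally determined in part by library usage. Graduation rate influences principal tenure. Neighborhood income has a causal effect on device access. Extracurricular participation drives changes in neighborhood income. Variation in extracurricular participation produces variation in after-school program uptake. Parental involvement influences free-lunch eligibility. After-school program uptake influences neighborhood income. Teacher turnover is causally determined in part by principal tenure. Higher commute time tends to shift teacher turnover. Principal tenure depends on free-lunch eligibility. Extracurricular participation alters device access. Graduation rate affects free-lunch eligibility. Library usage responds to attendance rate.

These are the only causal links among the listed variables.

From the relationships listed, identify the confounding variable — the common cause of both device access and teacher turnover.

Attendance rate has a causal path to device access (attendance rate → library usage → neighborhood income → device access) and a separate causal path to teacher turnover (attendance rate → free-lunch eligibility → principal tenure → teacher turnover), so it is a common cause of both.
No stated relationship gives device access a causal route to teacher turnover, so the correlation is explained by the shared upstream cause rather than a direct effect.

attendance rate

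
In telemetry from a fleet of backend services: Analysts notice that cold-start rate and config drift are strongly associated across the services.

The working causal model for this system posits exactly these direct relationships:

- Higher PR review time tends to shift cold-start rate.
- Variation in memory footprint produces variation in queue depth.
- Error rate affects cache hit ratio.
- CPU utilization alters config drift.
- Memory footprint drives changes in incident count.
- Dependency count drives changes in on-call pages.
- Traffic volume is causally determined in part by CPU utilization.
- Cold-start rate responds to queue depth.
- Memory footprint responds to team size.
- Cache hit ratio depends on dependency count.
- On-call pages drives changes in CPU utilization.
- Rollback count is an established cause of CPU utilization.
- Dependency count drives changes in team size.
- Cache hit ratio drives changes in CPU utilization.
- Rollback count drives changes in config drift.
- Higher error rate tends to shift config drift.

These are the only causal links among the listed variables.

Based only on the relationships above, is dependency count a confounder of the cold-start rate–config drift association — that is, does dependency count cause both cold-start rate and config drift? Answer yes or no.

yes

Dependency count has a causal path to cold-start rate (dependency count → team size → memory footprint → queue depth → cold-start rate) and to config drift (dependency count → on-call pages → CPU utilization → config drift), so it is a common cause of both — a confounder.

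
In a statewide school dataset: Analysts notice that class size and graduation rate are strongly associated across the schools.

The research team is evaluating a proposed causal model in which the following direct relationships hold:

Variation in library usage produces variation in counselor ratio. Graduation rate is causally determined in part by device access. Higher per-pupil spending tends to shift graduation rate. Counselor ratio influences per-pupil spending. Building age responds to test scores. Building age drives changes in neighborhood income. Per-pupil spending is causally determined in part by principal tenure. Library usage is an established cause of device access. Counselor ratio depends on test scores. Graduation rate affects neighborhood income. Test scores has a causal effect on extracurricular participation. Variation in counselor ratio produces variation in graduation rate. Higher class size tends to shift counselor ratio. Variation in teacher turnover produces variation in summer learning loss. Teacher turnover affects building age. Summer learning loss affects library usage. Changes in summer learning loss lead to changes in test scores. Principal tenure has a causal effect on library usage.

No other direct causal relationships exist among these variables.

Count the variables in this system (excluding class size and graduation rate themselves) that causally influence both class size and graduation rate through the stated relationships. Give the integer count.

No listed variable has a causal path to both class size and graduation rate, so there are no common causes.

0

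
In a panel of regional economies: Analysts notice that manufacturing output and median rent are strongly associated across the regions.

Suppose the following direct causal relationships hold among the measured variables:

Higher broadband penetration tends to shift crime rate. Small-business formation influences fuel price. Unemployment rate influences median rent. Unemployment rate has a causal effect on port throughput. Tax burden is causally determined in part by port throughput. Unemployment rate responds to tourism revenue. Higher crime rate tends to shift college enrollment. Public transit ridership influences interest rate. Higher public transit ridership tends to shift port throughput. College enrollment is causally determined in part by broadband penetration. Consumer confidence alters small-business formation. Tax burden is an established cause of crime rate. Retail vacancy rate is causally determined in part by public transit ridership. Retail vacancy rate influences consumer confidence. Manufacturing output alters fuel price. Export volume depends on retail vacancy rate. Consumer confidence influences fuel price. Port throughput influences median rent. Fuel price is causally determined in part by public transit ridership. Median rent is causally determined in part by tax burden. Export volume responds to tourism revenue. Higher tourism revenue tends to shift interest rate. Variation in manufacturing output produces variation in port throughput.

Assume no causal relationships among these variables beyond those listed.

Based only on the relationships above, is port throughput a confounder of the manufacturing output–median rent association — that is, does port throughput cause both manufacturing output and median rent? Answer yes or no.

no

Port throughput has no stated causal path to manufacturing output. A confounder must cause both variables, so port throughput does not qualify.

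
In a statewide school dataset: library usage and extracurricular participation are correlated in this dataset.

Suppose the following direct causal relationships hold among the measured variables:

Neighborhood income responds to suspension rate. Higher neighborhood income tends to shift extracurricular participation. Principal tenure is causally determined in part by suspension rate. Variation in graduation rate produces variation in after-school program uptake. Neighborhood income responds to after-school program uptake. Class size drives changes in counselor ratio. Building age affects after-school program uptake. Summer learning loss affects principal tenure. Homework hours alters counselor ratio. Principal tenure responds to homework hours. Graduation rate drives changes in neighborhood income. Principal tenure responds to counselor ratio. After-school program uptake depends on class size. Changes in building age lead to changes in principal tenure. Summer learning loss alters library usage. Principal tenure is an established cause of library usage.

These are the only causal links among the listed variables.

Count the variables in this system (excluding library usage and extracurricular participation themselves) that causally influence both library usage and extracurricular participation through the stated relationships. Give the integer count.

3

The common causes are: building age (to library usage via building age → principal tenure → library usage; to extracurricular participation via building age → after-school program uptake → neighborhood income → extracurricular participation); class size (to library usage via class size → counselor ratio → principal tenure → library usage; to extracurricular participation via class size → after-school program uptake → neighborhood income → extracurricular participation); suspension rate (to library usage via suspension rate → principal tenure → library usage; to extracurricular participation via suspension rate → neighborhood income → extracurricular participation).
Every other variable lacks a causal path to at least one of library usage and extracurricular participation.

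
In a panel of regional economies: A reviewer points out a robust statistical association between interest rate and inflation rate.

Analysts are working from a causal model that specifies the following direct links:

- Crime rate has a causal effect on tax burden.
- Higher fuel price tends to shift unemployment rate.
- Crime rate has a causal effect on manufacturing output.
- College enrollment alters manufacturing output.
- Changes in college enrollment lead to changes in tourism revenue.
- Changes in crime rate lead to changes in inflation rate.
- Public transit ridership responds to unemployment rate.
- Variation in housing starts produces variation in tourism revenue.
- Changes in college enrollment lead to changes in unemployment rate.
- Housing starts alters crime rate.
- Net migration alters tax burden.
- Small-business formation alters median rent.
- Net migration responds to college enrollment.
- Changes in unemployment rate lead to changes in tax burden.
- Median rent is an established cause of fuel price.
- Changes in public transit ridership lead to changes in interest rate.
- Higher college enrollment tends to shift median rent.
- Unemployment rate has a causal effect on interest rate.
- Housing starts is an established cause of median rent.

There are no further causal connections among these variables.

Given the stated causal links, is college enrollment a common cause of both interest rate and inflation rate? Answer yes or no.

no

College enrollment has no stated causal path to inflation rate. A confounder must cause both variables, so college enrollment does not qualify.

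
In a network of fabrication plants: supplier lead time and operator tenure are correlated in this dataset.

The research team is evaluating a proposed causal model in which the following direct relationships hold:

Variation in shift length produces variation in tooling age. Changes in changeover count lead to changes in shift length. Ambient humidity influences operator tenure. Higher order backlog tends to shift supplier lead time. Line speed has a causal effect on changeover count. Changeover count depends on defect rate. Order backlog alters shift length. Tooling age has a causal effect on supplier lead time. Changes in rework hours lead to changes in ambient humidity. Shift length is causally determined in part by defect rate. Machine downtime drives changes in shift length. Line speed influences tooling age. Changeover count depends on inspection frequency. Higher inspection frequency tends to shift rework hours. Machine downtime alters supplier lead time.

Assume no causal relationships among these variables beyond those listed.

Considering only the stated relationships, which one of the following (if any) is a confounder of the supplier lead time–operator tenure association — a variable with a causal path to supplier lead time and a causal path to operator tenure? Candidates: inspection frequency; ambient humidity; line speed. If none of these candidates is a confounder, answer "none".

Inspection frequency causes supplier lead time (inspection frequency → changeover count → shift length → tooling age → supplier lead time) and also causes operator tenure (inspection frequency → rework hours → ambient humidity → operator tenure); it is a common cause of both.
Each of the other candidates lacks a causal path to at least one of supplier lead time and operator tenure, so they do not confound the relationship.

inspection frequency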